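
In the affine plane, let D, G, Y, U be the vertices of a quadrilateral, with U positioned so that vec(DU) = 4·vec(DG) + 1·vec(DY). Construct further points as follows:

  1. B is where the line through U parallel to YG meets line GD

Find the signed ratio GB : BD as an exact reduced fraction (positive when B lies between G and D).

Assign D = (0, 0), G = (1, 0), Y = (0, 1), U = (4, 1) — the answer is frame-independent, so this choice is without loss of generality.
1. B is where the line through U parallel to YG meets line GD ⇒ B = (5, 0)
B = G + t·(D−G) with t = -4, so GB:BD = t:(1−t) = -4:5

GB:BD = -4/5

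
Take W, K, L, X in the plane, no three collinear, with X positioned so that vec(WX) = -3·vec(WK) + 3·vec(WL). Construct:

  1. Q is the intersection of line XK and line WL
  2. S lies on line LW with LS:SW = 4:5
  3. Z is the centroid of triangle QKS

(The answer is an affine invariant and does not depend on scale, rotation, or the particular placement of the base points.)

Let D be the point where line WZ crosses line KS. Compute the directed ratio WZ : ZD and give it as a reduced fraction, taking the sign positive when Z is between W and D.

WZ:ZD = -67/7

Set W = (0, 0), K = (1, 0), L = (0, 1), X = (-3, 3); any affine frame gives the same invariant.
1. Q is the intersection of line XK and line WL ⇒ Q = (0, 3/4)
2. S lies on line LW with LS:SW = 4:5 ⇒ S = (0, 5/9)
3. Z is the centroid of triangle QKS ⇒ Z = (1/3, 47/108)
line WZ meets KS at D = (20/67, 235/603)
Z = W + t·(D−W) with t = 67/60, so WZ:ZD = 67/60:-7/60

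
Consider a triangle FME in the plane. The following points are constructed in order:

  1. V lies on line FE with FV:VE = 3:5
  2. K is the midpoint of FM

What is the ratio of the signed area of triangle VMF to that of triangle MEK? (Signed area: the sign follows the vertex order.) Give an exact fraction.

Choose coordinates F = (0, 0), M = (1, 0), E = (0, 1).
1. V lies on line FE with FV:VE = 3:5 ⇒ V = (0, 3/8)
2. K is the midpoint of FM ⇒ K = (1/2, 0)
2·[VMF] = -3/8, 2·[MEK] = 1/2
[VMF]:[MEK] = -3/8:1/2 = -3/4

[VMF]:[MEK] = -3/4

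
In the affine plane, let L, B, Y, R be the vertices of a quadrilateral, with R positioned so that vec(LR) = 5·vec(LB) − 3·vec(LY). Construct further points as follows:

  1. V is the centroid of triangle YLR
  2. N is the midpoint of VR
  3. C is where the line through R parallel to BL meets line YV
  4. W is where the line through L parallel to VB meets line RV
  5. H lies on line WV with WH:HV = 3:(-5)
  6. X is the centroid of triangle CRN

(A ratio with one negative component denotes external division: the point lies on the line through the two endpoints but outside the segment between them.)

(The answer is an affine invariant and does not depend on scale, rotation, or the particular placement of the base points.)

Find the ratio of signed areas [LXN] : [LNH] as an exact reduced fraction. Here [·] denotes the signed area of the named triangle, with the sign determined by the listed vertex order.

Set L = (0, 0), B = (1, 0), Y = (0, 1), R = (5, -3); any affine frame gives the same invariant.
1. V is the centroid of triangle YLR ⇒ V = (5/3, -2/3)
2. N is the midpoint of VR ⇒ N = (10/3, -11/6)
3. C is where the line through R parallel to BL meets line YV ⇒ C = (4, -3)
4. W is where the line through L parallel to VB meets line RV ⇒ W = (-5/3, 5/3)
5. H lies on line WV with WH:HV = 3:(-5) ⇒ H = (-20/3, 31/6)
6. X is the centroid of triangle CRN ⇒ X = (37/9, -47/18)
2·[LXN] = 7/6, 2·[LNH] = 5
[LXN]:[LNH] = 7/6:5 = 7/30

[LXN]:[LNH] = 7/30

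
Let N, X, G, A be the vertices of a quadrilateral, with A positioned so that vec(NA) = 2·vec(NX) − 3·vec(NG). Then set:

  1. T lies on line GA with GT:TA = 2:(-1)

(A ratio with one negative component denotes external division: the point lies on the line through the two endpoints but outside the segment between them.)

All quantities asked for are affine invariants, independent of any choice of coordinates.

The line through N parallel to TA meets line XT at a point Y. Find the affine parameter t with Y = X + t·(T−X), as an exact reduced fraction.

Assign N = (0, 0), X = (1, 0), G = (0, 1), A = (2, -3) — the answer is frame-independent, so this choice is without loss of generality.
1. T lies on line GA with GT:TA = 2:(-1) ⇒ T = (4, -7)
through N parallel to TA: direction (-2, 4); meets XT at Y = (7, -14)
Y = X + t·(T−X) with t = 2

t = 2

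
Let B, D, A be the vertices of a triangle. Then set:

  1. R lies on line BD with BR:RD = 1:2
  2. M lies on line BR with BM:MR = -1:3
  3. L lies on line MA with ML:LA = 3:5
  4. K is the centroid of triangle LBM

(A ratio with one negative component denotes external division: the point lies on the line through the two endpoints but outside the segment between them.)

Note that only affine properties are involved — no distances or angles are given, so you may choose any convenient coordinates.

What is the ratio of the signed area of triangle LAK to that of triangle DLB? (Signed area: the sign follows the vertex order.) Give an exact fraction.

[LAK]:[DLB] = -5/54

Work in coordinates with B = (0, 0), D = (1, 0), A = (0, 1).
1. R lies on line BD with BR:RD = 1:2 ⇒ R = (1/3, 0)
2. M lies on line BR with BM:MR = -1:3 ⇒ M = (-1/6, 0)
3. L lies on line MA with ML:LA = 3:5 ⇒ L = (-5/48, 3/8)
4. K is the centroid of triangle LBM ⇒ K = (-13/144, 1/8)
2·[LAK] = -5/144, 2·[DLB] = 3/8
[LAK]:[DLB] = -5/144:3/8 = -5/54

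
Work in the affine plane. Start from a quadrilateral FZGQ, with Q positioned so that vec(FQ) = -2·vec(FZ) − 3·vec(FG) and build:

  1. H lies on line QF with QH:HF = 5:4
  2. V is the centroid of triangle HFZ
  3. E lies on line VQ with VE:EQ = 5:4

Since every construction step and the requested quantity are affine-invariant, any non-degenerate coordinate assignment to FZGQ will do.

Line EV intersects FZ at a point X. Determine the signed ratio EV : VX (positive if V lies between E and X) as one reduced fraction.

Assign F = (0, 0), Z = (1, 0), G = (0, 1), Q = (-2, -3) — the answer is frame-independent, so this choice is without loss of generality.
1. H lies on line QF with QH:HF = 5:4 ⇒ H = (-8/9, -4/3)
2. V is the centroid of triangle HFZ ⇒ V = (1/27, -4/9)
3. E lies on line VQ with VE:EQ = 5:4 ⇒ E = (-266/243, -151/81)
line EV meets FZ at X = (9/23, 0)
V = E + t·(X−E) with t = 115/151, so EV:VX = 115/151:36/151

EV:VX = 115/36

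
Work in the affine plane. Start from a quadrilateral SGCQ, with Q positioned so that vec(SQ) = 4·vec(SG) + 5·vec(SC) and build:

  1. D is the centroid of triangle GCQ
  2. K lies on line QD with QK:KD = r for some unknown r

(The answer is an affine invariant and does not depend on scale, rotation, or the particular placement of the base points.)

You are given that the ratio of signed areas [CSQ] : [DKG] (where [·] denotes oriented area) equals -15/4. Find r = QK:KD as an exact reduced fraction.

Work in coordinates with S = (0, 0), G = (1, 0), C = (0, 1), Q = (4, 5).
1. D is the centroid of triangle GCQ ⇒ D = (5/3, 2)
2. With QK:KD = r, write λ = r/(r+1) so K = Q + λ·(D−Q); K is affine-linear in λ
Every point depending on K is an affine combination of K and λ-independent points, so each such coordinate is linear in λ; the λ² term in each signed area is a multiple of (D−Q)×(D−Q) = 0, so 2·[CSQ] and 2·[DKG] are each linear in λ. Evaluating at λ=0 and λ=1:
  2·[CSQ] = 4,   2·[DKG] = 8/3·λ − 8/3
So [CSQ]:[DKG] = (4) / (8/3·λ − 8/3). Setting this equal to -15/4:
  4 = -15/4·(8/3·λ − 8/3)  ⇒  λ = 3/5
Then r = λ/(1−λ) = (3/5)/(2/5) = 3/2. Check: with r = 3/2, K = (13/5, 16/5) and [CSQ]:[DKG] = -15/4 as required.

r = 3/2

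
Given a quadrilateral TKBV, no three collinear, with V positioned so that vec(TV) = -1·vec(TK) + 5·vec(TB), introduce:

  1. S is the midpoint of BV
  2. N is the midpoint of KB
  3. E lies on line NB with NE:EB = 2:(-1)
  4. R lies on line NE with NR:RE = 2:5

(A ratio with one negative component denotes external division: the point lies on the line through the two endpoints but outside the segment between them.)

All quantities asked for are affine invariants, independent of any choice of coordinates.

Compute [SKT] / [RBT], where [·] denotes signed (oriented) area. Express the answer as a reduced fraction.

Set T = (0, 0), K = (1, 0), B = (0, 1), V = (-1, 5); any affine frame gives the same invariant.
1. S is the midpoint of BV ⇒ S = (-1/2, 3)
2. N is the midpoint of KB ⇒ N = (1/2, 1/2)
3. E lies on line NB with NE:EB = 2:(-1) ⇒ E = (-1/2, 3/2)
4. R lies on line NE with NR:RE = 2:5 ⇒ R = (3/14, 11/14)
2·[SKT] = -3, 2·[RBT] = 3/14
[SKT]:[RBT] = -3:3/14 = -14

[SKT]:[RBT] = -14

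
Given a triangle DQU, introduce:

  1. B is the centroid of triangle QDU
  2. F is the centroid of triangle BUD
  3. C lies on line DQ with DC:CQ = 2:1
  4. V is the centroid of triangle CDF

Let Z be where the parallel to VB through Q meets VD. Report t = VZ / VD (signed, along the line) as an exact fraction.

t = -4

Work in coordinates with D = (0, 0), Q = (1, 0), U = (0, 1).
1. B is the centroid of triangle QDU ⇒ B = (1/3, 1/3)
2. F is the centroid of triangle BUD ⇒ F = (1/9, 4/9)
3. C lies on line DQ with DC:CQ = 2:1 ⇒ C = (2/3, 0)
4. V is the centroid of triangle CDF ⇒ V = (7/27, 4/27)
through Q parallel to VB: direction (2/27, 5/27); meets VD at Z = (35/27, 20/27)
Z = V + t·(D−V) with t = -4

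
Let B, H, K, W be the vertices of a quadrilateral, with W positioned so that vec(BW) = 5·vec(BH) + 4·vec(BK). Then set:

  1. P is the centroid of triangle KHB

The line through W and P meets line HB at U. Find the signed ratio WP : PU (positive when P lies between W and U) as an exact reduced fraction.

Choose coordinates B = (0, 0), H = (1, 0), K = (0, 1), W = (5, 4).
1. P is the centroid of triangle KHB ⇒ P = (1/3, 1/3)
line WP meets HB at U = (-1/11, 0)
P = W + t·(U−W) with t = 11/12, so WP:PU = 11/12:1/12

WP:PU = 11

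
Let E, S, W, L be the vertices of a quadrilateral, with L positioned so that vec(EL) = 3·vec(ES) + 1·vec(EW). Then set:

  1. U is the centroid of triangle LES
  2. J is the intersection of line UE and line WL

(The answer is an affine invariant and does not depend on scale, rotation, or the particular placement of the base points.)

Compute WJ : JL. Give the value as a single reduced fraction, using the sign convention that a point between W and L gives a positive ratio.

Work in coordinates with E = (0, 0), S = (1, 0), W = (0, 1), L = (3, 1).
1. U is the centroid of triangle LES ⇒ U = (4/3, 1/3)
2. J is the intersection of line UE and line WL ⇒ J = (4, 1)
J = W + t·(L−W) with t = 4/3, so WJ:JL = t:(1−t) = 4/3:-1/3

WJ:JL = -4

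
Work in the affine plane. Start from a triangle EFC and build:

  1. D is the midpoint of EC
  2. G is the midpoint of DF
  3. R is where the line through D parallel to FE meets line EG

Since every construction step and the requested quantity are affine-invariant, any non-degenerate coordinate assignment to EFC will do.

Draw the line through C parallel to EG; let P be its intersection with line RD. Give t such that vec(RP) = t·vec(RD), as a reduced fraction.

t = 2

Set E = (0, 0), F = (1, 0), C = (0, 1); any affine frame gives the same invariant.
1. D is the midpoint of EC ⇒ D = (0, 1/2)
2. G is the midpoint of DF ⇒ G = (1/2, 1/4)
3. R is where the line through D parallel to FE meets line EG ⇒ R = (1, 1/2)
through C parallel to EG: direction (1/2, 1/4); meets RD at P = (-1, 1/2)
P = R + t·(D−R) with t = 2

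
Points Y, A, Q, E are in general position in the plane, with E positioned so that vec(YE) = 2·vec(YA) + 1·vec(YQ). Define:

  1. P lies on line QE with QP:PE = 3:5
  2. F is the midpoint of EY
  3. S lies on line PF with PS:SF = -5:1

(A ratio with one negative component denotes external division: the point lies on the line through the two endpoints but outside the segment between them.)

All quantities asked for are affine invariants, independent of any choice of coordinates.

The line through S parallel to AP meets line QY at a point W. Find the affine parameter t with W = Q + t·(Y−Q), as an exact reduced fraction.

Set Y = (0, 0), A = (1, 0), Q = (0, 1), E = (2, 1); any affine frame gives the same invariant.
1. P lies on line QE with QP:PE = 3:5 ⇒ P = (3/4, 1)
2. F is the midpoint of EY ⇒ F = (1, 1/2)
3. S lies on line PF with PS:SF = -5:1 ⇒ S = (17/16, 3/8)
through S parallel to AP: direction (-1/4, 1); meets QY at W = (0, 37/8)
W = Q + t·(Y−Q) with t = -29/8

t = -29/8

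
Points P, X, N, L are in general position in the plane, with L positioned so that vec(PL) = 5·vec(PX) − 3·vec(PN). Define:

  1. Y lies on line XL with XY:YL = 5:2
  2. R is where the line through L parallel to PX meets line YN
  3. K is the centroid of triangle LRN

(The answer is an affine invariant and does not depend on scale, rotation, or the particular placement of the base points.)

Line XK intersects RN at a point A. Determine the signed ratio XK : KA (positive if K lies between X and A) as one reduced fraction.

Set P = (0, 0), X = (1, 0), N = (0, 1), L = (5, -3); any affine frame gives the same invariant.
1. Y lies on line XL with XY:YL = 5:2 ⇒ Y = (27/7, -15/7)
2. R is where the line through L parallel to PX meets line YN ⇒ R = (54/11, -3)
3. K is the centroid of triangle LRN ⇒ K = (109/33, -5/3)
line XK meets RN at A = (567/187, -25/17)
K = X + t·(A−X) with t = 17/15, so XK:KA = 17/15:-2/15

XK:KA = -17/2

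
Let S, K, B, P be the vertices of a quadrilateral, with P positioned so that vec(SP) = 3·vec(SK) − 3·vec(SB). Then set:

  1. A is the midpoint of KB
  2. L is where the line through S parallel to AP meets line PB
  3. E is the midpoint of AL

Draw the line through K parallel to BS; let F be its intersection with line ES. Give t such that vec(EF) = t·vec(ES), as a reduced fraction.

Work in coordinates with S = (0, 0), K = (1, 0), B = (0, 1), P = (3, -3).
1. A is the midpoint of KB ⇒ A = (1/2, 1/2)
2. L is where the line through S parallel to AP meets line PB ⇒ L = (-15, 21)
3. E is the midpoint of AL ⇒ E = (-29/4, 43/4)
through K parallel to BS: direction (0, -1); meets ES at F = (1, -43/29)
F = E + t·(S−E) with t = 33/29

t = 33/29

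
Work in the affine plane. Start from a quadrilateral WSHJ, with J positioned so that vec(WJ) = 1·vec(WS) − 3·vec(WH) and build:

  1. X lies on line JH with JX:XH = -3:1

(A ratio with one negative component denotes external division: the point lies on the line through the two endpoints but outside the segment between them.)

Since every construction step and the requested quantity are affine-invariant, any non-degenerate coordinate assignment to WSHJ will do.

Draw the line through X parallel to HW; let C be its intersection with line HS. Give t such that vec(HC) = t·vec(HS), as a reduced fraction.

t = -1/2

Choose coordinates W = (0, 0), S = (1, 0), H = (0, 1), J = (1, -3).
1. X lies on line JH with JX:XH = -3:1 ⇒ X = (-1/2, 3)
through X parallel to HW: direction (0, -1); meets HS at C = (-1/2, 3/2)
C = H + t·(S−H) with t = -1/2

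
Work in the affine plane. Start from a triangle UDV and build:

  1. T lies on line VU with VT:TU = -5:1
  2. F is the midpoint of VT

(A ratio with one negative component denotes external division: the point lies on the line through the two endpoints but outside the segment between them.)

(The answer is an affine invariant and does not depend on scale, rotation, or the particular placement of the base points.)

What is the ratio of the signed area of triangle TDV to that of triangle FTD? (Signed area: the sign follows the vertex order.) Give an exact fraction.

[TDV]:[FTD] = 2

Choose coordinates U = (0, 0), D = (1, 0), V = (0, 1).
1. T lies on line VU with VT:TU = -5:1 ⇒ T = (0, -1/4)
2. F is the midpoint of VT ⇒ F = (0, 3/8)
2·[TDV] = 5/4, 2·[FTD] = 5/8
[TDV]:[FTD] = 5/4:5/8 = 2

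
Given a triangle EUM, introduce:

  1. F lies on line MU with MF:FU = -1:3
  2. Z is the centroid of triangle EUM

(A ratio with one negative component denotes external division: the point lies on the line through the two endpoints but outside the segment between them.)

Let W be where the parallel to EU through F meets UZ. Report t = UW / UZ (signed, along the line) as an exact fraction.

t = 9/2

Choose coordinates E = (0, 0), U = (1, 0), M = (0, 1).
1. F lies on line MU with MF:FU = -1:3 ⇒ F = (-1/2, 3/2)
2. Z is the centroid of triangle EUM ⇒ Z = (1/3, 1/3)
through F parallel to EU: direction (1, 0); meets UZ at W = (-2, 3/2)
W = U + t·(Z−U) with t = 9/2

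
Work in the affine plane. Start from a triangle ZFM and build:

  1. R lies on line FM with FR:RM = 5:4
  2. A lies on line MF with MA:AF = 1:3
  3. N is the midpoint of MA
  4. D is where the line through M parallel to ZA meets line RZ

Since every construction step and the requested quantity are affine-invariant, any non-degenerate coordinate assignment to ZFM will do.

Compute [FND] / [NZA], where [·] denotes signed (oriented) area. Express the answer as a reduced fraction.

[FND]:[NZA] = 16

Work in coordinates with Z = (0, 0), F = (1, 0), M = (0, 1).
1. R lies on line FM with FR:RM = 5:4 ⇒ R = (4/9, 5/9)
2. A lies on line MF with MA:AF = 1:3 ⇒ A = (1/4, 3/4)
3. N is the midpoint of MA ⇒ N = (1/8, 7/8)
4. D is where the line through M parallel to ZA meets line RZ ⇒ D = (-4/7, -5/7)
2·[FND] = 2, 2·[NZA] = 1/8
[FND]:[NZA] = 2:1/8 = 16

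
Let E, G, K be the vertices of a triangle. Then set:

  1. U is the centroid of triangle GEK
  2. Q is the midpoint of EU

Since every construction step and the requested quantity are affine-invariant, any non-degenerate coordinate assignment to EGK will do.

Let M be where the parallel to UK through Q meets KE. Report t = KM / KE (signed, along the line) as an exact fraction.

t = 1/2

Assign E = (0, 0), G = (1, 0), K = (0, 1) — the answer is frame-independent, so this choice is without loss of generality.
1. U is the centroid of triangle GEK ⇒ U = (1/3, 1/3)
2. Q is the midpoint of EU ⇒ Q = (1/6, 1/6)
through Q parallel to UK: direction (-1/3, 2/3); meets KE at M = (0, 1/2)
M = K + t·(E−K) with t = 1/2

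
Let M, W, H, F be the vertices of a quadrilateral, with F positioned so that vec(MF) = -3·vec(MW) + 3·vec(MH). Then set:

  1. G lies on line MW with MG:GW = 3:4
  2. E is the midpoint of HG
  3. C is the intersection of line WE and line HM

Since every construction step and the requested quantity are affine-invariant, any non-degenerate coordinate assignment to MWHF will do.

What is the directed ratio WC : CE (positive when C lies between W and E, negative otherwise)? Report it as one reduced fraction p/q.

WC:CE = -14/3

Assign M = (0, 0), W = (1, 0), H = (0, 1), F = (-3, 3) — the answer is frame-independent, so this choice is without loss of generality.
1. G lies on line MW with MG:GW = 3:4 ⇒ G = (3/7, 0)
2. E is the midpoint of HG ⇒ E = (3/14, 1/2)
3. C is the intersection of line WE and line HM ⇒ C = (0, 7/11)
C = W + t·(E−W) with t = 14/11, so WC:CE = t:(1−t) = 14/11:-3/11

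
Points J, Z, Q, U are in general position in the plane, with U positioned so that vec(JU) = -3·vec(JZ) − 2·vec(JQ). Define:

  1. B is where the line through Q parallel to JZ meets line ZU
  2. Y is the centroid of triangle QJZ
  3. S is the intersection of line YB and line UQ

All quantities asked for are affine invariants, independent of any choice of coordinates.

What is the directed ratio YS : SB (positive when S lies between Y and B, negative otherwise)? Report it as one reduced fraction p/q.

Assign J = (0, 0), Z = (1, 0), Q = (0, 1), U = (-3, -2) — the answer is frame-independent, so this choice is without loss of generality.
1. B is where the line through Q parallel to JZ meets line ZU ⇒ B = (3, 1)
2. Y is the centroid of triangle QJZ ⇒ Y = (1/3, 1/3)
3. S is the intersection of line YB and line UQ ⇒ S = (-1, 0)
S = Y + t·(B−Y) with t = -1/2, so YS:SB = t:(1−t) = -1/2:3/2

YS:SB = -1/3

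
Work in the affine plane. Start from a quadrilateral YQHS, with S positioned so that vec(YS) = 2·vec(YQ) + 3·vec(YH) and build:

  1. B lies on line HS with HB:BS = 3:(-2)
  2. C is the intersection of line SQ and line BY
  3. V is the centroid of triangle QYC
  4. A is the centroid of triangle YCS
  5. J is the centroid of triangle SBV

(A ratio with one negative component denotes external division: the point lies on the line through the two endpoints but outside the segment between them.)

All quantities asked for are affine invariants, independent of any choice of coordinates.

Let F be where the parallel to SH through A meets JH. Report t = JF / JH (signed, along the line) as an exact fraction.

t = -16/41

Set Y = (0, 0), Q = (1, 0), H = (0, 1), S = (2, 3); any affine frame gives the same invariant.
1. B lies on line HS with HB:BS = 3:(-2) ⇒ B = (6, 7)
2. C is the intersection of line SQ and line BY ⇒ C = (18/11, 21/11)
3. V is the centroid of triangle QYC ⇒ V = (29/33, 7/11)
4. A is the centroid of triangle YCS ⇒ A = (40/33, 18/11)
5. J is the centroid of triangle SBV ⇒ J = (293/99, 39/11)
through A parallel to SH: direction (-2, -2); meets JH at F = (5567/1353, 2047/451)
F = J + t·(H−J) with t = -16/41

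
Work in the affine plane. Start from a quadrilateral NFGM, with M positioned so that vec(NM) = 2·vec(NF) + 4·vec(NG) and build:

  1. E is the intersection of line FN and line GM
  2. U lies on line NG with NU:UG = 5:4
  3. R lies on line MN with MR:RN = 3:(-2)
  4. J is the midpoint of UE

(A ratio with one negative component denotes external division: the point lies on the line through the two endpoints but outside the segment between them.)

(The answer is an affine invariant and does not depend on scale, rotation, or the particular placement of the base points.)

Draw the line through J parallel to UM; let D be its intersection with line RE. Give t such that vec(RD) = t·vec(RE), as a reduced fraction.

t = 53/61

Work in coordinates with N = (0, 0), F = (1, 0), G = (0, 1), M = (2, 4).
1. E is the intersection of line FN and line GM ⇒ E = (-2/3, 0)
2. U lies on line NG with NU:UG = 5:4 ⇒ U = (0, 5/9)
3. R lies on line MN with MR:RN = 3:(-2) ⇒ R = (-4, -8)
4. J is the midpoint of UE ⇒ J = (-1/3, 5/18)
through J parallel to UM: direction (2, 31/9); meets RE at D = (-202/183, -64/61)
D = R + t·(E−R) with t = 53/61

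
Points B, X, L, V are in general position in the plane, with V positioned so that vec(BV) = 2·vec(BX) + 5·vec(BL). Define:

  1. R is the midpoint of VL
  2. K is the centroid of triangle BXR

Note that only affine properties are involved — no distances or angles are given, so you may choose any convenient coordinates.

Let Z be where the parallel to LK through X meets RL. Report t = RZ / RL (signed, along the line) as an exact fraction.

t = 3/2

Choose coordinates B = (0, 0), X = (1, 0), L = (0, 1), V = (2, 5).
1. R is the midpoint of VL ⇒ R = (1, 3)
2. K is the centroid of triangle BXR ⇒ K = (2/3, 1)
through X parallel to LK: direction (2/3, 0); meets RL at Z = (-1/2, 0)
Z = R + t·(L−R) with t = 3/2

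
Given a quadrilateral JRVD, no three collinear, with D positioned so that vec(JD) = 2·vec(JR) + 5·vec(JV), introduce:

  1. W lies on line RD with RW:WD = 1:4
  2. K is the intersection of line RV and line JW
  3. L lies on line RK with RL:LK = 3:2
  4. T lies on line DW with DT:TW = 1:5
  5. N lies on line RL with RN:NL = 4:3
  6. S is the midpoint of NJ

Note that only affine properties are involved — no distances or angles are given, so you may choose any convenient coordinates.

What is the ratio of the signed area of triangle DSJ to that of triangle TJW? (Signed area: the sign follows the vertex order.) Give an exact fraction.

Work in coordinates with J = (0, 0), R = (1, 0), V = (0, 1), D = (2, 5).
1. W lies on line RD with RW:WD = 1:4 ⇒ W = (6/5, 1)
2. K is the intersection of line RV and line JW ⇒ K = (6/11, 5/11)
3. L lies on line RK with RL:LK = 3:2 ⇒ L = (8/11, 3/11)
4. T lies on line DW with DT:TW = 1:5 ⇒ T = (28/15, 13/3)
5. N lies on line RL with RN:NL = 4:3 ⇒ N = (65/77, 12/77)
6. S is the midpoint of NJ ⇒ S = (65/154, 6/77)
2·[DSJ] = -43/22, 2·[TJW] = 10/3
[DSJ]:[TJW] = -43/22:10/3 = -129/220

[DSJ]:[TJW] = -129/220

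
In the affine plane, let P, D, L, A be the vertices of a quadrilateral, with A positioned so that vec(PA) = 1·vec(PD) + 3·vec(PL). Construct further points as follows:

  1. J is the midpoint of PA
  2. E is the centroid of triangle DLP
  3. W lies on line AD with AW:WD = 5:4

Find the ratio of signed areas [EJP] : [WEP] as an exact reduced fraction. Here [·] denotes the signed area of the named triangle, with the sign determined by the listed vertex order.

[EJP]:[WEP] = -3

Choose coordinates P = (0, 0), D = (1, 0), L = (0, 1), A = (1, 3).
1. J is the midpoint of PA ⇒ J = (1/2, 3/2)
2. E is the centroid of triangle DLP ⇒ E = (1/3, 1/3)
3. W lies on line AD with AW:WD = 5:4 ⇒ W = (1, 4/3)
2·[EJP] = 1/3, 2·[WEP] = -1/9
[EJP]:[WEP] = 1/3:-1/9 = -3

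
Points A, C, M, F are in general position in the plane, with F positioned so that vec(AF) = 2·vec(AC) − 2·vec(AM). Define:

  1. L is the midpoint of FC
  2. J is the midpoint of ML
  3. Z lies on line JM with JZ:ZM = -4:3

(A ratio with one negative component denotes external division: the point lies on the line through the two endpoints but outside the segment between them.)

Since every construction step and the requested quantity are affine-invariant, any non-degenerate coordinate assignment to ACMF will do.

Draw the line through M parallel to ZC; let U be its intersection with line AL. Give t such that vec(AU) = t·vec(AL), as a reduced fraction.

Assign A = (0, 0), C = (1, 0), M = (0, 1), F = (2, -2) — the answer is frame-independent, so this choice is without loss of generality.
1. L is the midpoint of FC ⇒ L = (3/2, -1)
2. J is the midpoint of ML ⇒ J = (3/4, 0)
3. Z lies on line JM with JZ:ZM = -4:3 ⇒ Z = (-9/4, 4)
through M parallel to ZC: direction (13/4, -4); meets AL at U = (39/22, -13/11)
U = A + t·(L−A) with t = 13/11

t = 13/11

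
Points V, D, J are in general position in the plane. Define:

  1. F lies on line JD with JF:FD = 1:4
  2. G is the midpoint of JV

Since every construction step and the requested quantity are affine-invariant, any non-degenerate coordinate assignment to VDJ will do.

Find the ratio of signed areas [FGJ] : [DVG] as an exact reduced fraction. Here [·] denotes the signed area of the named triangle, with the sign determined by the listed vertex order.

Choose coordinates V = (0, 0), D = (1, 0), J = (0, 1).
1. F lies on line JD with JF:FD = 1:4 ⇒ F = (1/5, 4/5)
2. G is the midpoint of JV ⇒ G = (0, 1/2)
2·[FGJ] = -1/10, 2·[DVG] = -1/2
[FGJ]:[DVG] = -1/10:-1/2 = 1/5

[FGJ]:[DVG] = 1/5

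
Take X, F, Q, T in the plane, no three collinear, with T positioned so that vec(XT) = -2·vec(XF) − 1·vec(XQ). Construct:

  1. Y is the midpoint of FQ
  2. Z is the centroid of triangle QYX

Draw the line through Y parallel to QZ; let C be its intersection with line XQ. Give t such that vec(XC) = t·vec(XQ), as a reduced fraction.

Choose coordinates X = (0, 0), F = (1, 0), Q = (0, 1), T = (-2, -1).
1. Y is the midpoint of FQ ⇒ Y = (1/2, 1/2)
2. Z is the centroid of triangle QYX ⇒ Z = (1/6, 1/2)
through Y parallel to QZ: direction (1/6, -1/2); meets XQ at C = (0, 2)
C = X + t·(Q−X) with t = 2

t = 2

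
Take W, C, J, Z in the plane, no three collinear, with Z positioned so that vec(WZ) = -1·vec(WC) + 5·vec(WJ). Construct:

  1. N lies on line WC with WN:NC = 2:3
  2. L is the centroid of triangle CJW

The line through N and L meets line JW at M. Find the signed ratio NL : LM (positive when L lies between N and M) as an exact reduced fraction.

Assign W = (0, 0), C = (1, 0), J = (0, 1), Z = (-1, 5) — the answer is frame-independent, so this choice is without loss of generality.
1. N lies on line WC with WN:NC = 2:3 ⇒ N = (2/5, 0)
2. L is the centroid of triangle CJW ⇒ L = (1/3, 1/3)
line NL meets JW at M = (0, 2)
L = N + t·(M−N) with t = 1/6, so NL:LM = 1/6:5/6

NL:LM = 1/5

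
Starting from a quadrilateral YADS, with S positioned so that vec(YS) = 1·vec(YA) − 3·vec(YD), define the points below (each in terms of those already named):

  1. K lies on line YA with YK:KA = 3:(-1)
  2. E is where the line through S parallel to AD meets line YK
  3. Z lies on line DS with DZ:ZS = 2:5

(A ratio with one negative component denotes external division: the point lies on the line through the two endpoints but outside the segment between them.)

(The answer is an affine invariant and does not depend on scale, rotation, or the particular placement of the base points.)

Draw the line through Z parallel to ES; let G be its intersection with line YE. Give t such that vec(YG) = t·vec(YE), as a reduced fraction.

t = -1/14

Work in coordinates with Y = (0, 0), A = (1, 0), D = (0, 1), S = (1, -3).
1. K lies on line YA with YK:KA = 3:(-1) ⇒ K = (3/2, 0)
2. E is where the line through S parallel to AD meets line YK ⇒ E = (-2, 0)
3. Z lies on line DS with DZ:ZS = 2:5 ⇒ Z = (2/7, -1/7)
through Z parallel to ES: direction (3, -3); meets YE at G = (1/7, 0)
G = Y + t·(E−Y) with t = -1/14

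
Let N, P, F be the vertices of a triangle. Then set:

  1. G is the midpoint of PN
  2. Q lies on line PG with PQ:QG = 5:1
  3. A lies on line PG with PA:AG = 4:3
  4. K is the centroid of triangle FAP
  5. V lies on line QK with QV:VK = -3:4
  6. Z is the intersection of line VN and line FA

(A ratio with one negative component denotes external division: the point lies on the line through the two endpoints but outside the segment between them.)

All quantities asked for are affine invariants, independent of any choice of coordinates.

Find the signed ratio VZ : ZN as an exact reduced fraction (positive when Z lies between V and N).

Choose coordinates N = (0, 0), P = (1, 0), F = (0, 1).
1. G is the midpoint of PN ⇒ G = (1/2, 0)
2. Q lies on line PG with PQ:QG = 5:1 ⇒ Q = (7/12, 0)
3. A lies on line PG with PA:AG = 4:3 ⇒ A = (5/7, 0)
4. K is the centroid of triangle FAP ⇒ K = (4/7, 1/3)
5. V lies on line QK with QV:VK = -3:4 ⇒ V = (13/21, -1)
6. Z is the intersection of line VN and line FA ⇒ Z = (-65/14, 15/2)
Z = V + t·(N−V) with t = 17/2, so VZ:ZN = t:(1−t) = 17/2:-15/2

VZ:ZN = -17/15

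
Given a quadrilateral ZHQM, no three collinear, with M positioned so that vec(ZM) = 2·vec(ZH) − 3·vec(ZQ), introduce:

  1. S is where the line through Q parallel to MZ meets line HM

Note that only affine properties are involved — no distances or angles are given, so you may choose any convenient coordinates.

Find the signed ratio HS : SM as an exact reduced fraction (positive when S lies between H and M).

Choose coordinates Z = (0, 0), H = (1, 0), Q = (0, 1), M = (2, -3).
1. S is where the line through Q parallel to MZ meets line HM ⇒ S = (4/3, -1)
S = H + t·(M−H) with t = 1/3, so HS:SM = t:(1−t) = 1/3:2/3

HS:SM = 1/2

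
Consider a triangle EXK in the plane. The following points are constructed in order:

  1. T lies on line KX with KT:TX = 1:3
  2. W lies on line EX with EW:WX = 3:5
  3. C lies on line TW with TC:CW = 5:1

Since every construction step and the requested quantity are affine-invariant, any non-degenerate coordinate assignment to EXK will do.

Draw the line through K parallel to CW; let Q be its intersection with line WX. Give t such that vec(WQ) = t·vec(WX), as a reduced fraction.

Choose coordinates E = (0, 0), X = (1, 0), K = (0, 1).
1. T lies on line KX with KT:TX = 1:3 ⇒ T = (1/4, 3/4)
2. W lies on line EX with EW:WX = 3:5 ⇒ W = (3/8, 0)
3. C lies on line TW with TC:CW = 5:1 ⇒ C = (17/48, 1/8)
through K parallel to CW: direction (1/48, -1/8); meets WX at Q = (1/6, 0)
Q = W + t·(X−W) with t = -1/3

t = -1/3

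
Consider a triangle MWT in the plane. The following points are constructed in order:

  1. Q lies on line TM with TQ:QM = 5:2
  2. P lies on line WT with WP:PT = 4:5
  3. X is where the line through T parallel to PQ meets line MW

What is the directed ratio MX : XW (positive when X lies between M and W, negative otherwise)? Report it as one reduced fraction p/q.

Set M = (0, 0), W = (1, 0), T = (0, 1); any affine frame gives the same invariant.
1. Q lies on line TM with TQ:QM = 5:2 ⇒ Q = (0, 2/7)
2. P lies on line WT with WP:PT = 4:5 ⇒ P = (5/9, 4/9)
3. X is where the line through T parallel to PQ meets line MW ⇒ X = (-7/2, 0)
X = M + t·(W−M) with t = -7/2, so MX:XW = t:(1−t) = -7/2:9/2

MX:XW = -7/9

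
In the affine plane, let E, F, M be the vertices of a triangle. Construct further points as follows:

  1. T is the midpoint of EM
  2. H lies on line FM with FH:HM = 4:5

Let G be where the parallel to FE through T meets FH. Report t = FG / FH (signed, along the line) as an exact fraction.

t = 9/8

Assign E = (0, 0), F = (1, 0), M = (0, 1) — the answer is frame-independent, so this choice is without loss of generality.
1. T is the midpoint of EM ⇒ T = (0, 1/2)
2. H lies on line FM with FH:HM = 4:5 ⇒ H = (5/9, 4/9)
through T parallel to FE: direction (-1, 0); meets FH at G = (1/2, 1/2)
G = F + t·(H−F) with t = 9/8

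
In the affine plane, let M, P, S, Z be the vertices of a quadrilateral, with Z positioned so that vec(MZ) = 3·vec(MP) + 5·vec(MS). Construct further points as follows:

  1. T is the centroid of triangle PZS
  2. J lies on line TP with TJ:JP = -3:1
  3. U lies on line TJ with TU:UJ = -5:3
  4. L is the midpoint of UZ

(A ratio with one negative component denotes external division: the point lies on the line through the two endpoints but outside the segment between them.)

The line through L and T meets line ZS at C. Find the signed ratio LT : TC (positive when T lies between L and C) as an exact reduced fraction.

Work in coordinates with M = (0, 0), P = (1, 0), S = (0, 1), Z = (3, 5).
1. T is the centroid of triangle PZS ⇒ T = (4/3, 2)
2. J lies on line TP with TJ:JP = -3:1 ⇒ J = (5/6, -1)
3. U lies on line TJ with TU:UJ = -5:3 ⇒ U = (1/12, -11/2)
4. L is the midpoint of UZ ⇒ L = (37/24, -1/4)
line LT meets ZS at C = (33/26, 35/13)
T = L + t·(C−L) with t = 13/17, so LT:TC = 13/17:4/17

LT:TC = 13/4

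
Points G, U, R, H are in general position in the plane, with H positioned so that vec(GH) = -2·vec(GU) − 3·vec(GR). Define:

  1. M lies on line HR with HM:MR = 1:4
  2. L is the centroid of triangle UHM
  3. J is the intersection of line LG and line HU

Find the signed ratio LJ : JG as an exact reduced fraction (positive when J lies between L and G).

LJ:JG = -2/15

Work in coordinates with G = (0, 0), U = (1, 0), R = (0, 1), H = (-2, -3).
1. M lies on line HR with HM:MR = 1:4 ⇒ M = (-8/5, -11/5)
2. L is the centroid of triangle UHM ⇒ L = (-13/15, -26/15)
3. J is the intersection of line LG and line HU ⇒ J = (-1, -2)
J = L + t·(G−L) with t = -2/13, so LJ:JG = t:(1−t) = -2/13:15/13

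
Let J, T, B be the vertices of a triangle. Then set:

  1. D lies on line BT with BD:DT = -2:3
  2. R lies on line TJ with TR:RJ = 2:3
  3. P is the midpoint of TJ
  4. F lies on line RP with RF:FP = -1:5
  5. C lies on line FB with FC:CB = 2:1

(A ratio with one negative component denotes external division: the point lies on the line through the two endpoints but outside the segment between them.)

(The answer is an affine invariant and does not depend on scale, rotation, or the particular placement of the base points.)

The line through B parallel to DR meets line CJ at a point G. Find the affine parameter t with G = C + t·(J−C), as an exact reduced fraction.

Assign J = (0, 0), T = (1, 0), B = (0, 1) — the answer is frame-independent, so this choice is without loss of generality.
1. D lies on line BT with BD:DT = -2:3 ⇒ D = (-2, 3)
2. R lies on line TJ with TR:RJ = 2:3 ⇒ R = (3/5, 0)
3. P is the midpoint of TJ ⇒ P = (1/2, 0)
4. F lies on line RP with RF:FP = -1:5 ⇒ F = (5/8, 0)
5. C lies on line FB with FC:CB = 2:1 ⇒ C = (5/24, 2/3)
through B parallel to DR: direction (13/5, -3); meets CJ at G = (65/283, 208/283)
G = C + t·(J−C) with t = -29/283

t = -29/283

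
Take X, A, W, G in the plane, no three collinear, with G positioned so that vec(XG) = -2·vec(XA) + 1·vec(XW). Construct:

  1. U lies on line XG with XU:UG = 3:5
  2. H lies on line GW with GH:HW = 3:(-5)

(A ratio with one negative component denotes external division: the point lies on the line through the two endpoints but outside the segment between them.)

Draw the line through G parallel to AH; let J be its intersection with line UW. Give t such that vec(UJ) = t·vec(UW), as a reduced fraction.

t = 5/9

Choose coordinates X = (0, 0), A = (1, 0), W = (0, 1), G = (-2, 1).
1. U lies on line XG with XU:UG = 3:5 ⇒ U = (-3/4, 3/8)
2. H lies on line GW with GH:HW = 3:(-5) ⇒ H = (-5, 1)
through G parallel to AH: direction (-6, 1); meets UW at J = (-1/3, 13/18)
J = U + t·(W−U) with t = 5/9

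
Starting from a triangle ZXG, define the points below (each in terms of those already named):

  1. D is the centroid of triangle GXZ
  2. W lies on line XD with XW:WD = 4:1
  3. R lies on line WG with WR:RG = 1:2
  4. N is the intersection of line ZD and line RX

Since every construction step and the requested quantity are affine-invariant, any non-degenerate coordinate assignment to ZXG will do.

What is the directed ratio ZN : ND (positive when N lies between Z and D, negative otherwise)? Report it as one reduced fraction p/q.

Work in coordinates with Z = (0, 0), X = (1, 0), G = (0, 1).
1. D is the centroid of triangle GXZ ⇒ D = (1/3, 1/3)
2. W lies on line XD with XW:WD = 4:1 ⇒ W = (7/15, 4/15)
3. R lies on line WG with WR:RG = 1:2 ⇒ R = (14/45, 23/45)
4. N is the intersection of line ZD and line RX ⇒ N = (23/54, 23/54)
N = Z + t·(D−Z) with t = 23/18, so ZN:ND = t:(1−t) = 23/18:-5/18

ZN:ND = -23/5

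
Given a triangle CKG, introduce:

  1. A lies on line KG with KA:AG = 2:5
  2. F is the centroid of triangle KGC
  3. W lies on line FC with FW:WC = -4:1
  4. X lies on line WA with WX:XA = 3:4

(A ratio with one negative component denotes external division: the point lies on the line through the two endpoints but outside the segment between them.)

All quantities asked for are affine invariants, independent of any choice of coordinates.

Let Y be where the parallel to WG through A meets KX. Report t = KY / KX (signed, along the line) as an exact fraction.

t = 7/17

Choose coordinates C = (0, 0), K = (1, 0), G = (0, 1).
1. A lies on line KG with KA:AG = 2:5 ⇒ A = (5/7, 2/7)
2. F is the centroid of triangle KGC ⇒ F = (1/3, 1/3)
3. W lies on line FC with FW:WC = -4:1 ⇒ W = (-1/9, -1/9)
4. X lies on line WA with WX:XA = 3:4 ⇒ X = (107/441, 26/441)
through A parallel to WG: direction (1/9, 10/9); meets KX at Y = (737/1071, 26/1071)
Y = K + t·(X−K) with t = 7/17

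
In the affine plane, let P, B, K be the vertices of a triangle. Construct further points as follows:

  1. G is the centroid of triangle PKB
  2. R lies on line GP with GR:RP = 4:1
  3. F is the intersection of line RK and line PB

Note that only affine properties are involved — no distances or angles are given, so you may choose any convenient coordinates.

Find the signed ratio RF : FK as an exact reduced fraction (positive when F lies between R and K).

RF:FK = -1/15

Choose coordinates P = (0, 0), B = (1, 0), K = (0, 1).
1. G is the centroid of triangle PKB ⇒ G = (1/3, 1/3)
2. R lies on line GP with GR:RP = 4:1 ⇒ R = (1/15, 1/15)
3. F is the intersection of line RK and line PB ⇒ F = (1/14, 0)
F = R + t·(K−R) with t = -1/14, so RF:FK = t:(1−t) = -1/14:15/14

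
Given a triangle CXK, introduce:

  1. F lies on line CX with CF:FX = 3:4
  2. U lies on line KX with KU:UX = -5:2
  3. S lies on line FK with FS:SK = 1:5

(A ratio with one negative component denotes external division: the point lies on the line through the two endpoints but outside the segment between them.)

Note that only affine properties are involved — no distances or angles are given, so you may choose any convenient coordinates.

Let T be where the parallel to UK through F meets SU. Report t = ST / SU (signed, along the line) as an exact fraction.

Set C = (0, 0), X = (1, 0), K = (0, 1); any affine frame gives the same invariant.
1. F lies on line CX with CF:FX = 3:4 ⇒ F = (3/7, 0)
2. U lies on line KX with KU:UX = -5:2 ⇒ U = (5/3, -2/3)
3. S lies on line FK with FS:SK = 1:5 ⇒ S = (5/14, 1/6)
through F parallel to UK: direction (-5/3, 5/3); meets SU at T = (2/21, 1/3)
T = S + t·(U−S) with t = -1/5

t = -1/5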